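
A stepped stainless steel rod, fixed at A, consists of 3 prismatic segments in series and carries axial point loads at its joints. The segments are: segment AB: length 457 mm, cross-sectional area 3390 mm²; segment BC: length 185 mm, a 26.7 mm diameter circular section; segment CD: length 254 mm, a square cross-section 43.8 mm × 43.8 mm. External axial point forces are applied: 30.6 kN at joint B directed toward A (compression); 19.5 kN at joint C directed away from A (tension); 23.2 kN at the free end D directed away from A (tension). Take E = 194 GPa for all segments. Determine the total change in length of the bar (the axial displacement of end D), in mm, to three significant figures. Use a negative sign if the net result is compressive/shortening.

Internal axial forces (sectioning from the free end, tension +): N_CD = 23.2 kN, N_BC = 42.7 kN, N_AB = 12.1 kN.
A_BC = 559.9 mm².
A_CD = 1918 mm².
δ_AB = 12100·457/(3390·194000) = 0.008408 mm
δ_BC = 42700·185/(559.9·194000) = 0.07273 mm
δ_CD = 23200·254/(1918·194000) = 0.01583 mm
δ = Σδ_i = 0.09697 mm.

0.0970 mm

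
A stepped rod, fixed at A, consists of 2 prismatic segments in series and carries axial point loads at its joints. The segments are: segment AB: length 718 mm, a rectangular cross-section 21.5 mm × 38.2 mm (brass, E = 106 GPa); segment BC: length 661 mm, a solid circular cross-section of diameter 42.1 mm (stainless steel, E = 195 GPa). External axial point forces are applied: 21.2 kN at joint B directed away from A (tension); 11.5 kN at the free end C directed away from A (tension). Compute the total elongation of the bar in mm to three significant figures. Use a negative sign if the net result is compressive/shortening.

Internal axial forces (sectioning from the free end, tension +): N_BC = 11.5 kN, N_AB = 32.7 kN.
A_AB = 821.3 mm².
A_BC = 1392 mm².
δ_AB = 32700·718/(821.3·106000) = 0.2697 mm
δ_BC = 11500·661/(1392·195000) = 0.028 mm
δ = Σδ_i = 0.2977 mm.

0.298 mm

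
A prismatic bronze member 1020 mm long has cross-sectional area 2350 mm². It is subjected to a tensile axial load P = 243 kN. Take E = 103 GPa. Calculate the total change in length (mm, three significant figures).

δ_mech = NL/(AE) = 243000·1020/(2350·103000) = 1.024 mm.

1.02 mm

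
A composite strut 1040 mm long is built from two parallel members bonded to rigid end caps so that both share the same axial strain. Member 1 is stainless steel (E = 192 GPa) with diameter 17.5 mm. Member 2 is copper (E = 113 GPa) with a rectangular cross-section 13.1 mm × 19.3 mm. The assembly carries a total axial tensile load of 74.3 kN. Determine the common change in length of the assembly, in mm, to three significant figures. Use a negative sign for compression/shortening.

A_1 = 240.5 mm².
A_2 = 252.8 mm².
Equal strain + equilibrium ⇒ each member carries load in proportion to AE: A₁E₁ = 46180000 N, A₂E₂ = 28570000 N, ΣAE = 74750000 N.
δ = PL/ΣAE = 74300·1040/74750000 = 1.034 mm.

1.03 mm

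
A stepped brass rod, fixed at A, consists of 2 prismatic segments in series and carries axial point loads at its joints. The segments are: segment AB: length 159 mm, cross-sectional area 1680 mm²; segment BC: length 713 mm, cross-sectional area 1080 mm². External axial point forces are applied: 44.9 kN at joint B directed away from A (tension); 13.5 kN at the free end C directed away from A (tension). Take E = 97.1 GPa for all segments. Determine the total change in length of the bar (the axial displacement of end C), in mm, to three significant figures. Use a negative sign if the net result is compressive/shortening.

0.149 mm

Internal axial forces (sectioning from the free end, tension +): N_BC = 13.5 kN, N_AB = 58.4 kN.
δ_AB = 58400·159/(1680·97100) = 0.05692 mm
δ_BC = 13500·713/(1080·97100) = 0.09179 mm
δ = Σδ_i = 0.1487 mm.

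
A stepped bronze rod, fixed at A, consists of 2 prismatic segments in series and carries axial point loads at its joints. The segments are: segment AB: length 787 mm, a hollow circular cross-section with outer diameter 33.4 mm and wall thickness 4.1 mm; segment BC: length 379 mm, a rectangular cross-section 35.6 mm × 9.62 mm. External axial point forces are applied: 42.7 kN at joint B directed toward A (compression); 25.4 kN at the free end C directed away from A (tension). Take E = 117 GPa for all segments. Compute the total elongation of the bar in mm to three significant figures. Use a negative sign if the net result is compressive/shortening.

Internal axial forces (sectioning from the free end, tension +): N_BC = 25.4 kN, N_AB = -17.3 kN.
A_AB = 377.4 mm².
A_BC = 342.5 mm².
δ_AB = -17300·787/(377.4·117000) = -0.3083 mm
δ_BC = 25400·379/(342.5·117000) = 0.2402 mm
δ = Σδ_i = -0.06809 mm.

-0.0681 mm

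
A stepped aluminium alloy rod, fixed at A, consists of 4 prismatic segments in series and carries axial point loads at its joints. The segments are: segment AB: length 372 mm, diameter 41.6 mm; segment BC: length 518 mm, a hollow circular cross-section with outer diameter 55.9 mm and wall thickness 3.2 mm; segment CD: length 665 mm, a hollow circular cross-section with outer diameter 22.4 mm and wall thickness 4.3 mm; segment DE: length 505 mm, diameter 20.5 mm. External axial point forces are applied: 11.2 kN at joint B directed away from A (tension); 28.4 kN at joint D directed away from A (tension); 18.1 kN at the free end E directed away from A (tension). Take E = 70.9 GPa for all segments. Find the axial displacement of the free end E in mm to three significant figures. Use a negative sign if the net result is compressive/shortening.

3.04 mm

Internal axial forces (sectioning from the free end, tension +): N_DE = 18.1 kN, N_CD = 46.5 kN, N_BC = 46.5 kN, N_AB = 57.7 kN.
A_AB = 1359 mm².
A_BC = 529.8 mm².
A_CD = 244.5 mm².
A_DE = 330.1 mm².
δ_AB = 57700·372/(1359·70900) = 0.2227 mm
δ_BC = 46500·518/(529.8·70900) = 0.6412 mm
δ_CD = 46500·665/(244.5·70900) = 1.784 mm
δ_DE = 18100·505/(330.1·70900) = 0.3906 mm
δ = Σδ_i = 3.038 mm.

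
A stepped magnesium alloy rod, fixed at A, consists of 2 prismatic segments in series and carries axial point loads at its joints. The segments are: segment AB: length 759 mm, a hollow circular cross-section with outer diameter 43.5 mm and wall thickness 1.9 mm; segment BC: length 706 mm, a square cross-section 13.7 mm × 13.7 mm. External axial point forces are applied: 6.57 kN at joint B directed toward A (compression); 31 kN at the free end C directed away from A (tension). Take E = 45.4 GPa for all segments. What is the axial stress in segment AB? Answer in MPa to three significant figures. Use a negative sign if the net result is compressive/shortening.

98.4 MPa

Internal axial forces (sectioning from the free end, tension +): N_BC = 31 kN, N_AB = 24.43 kN.
A_AB = 248.3 mm².
σ_AB = N_AB/A_AB = 24430/248.3 = 98.38 MPa.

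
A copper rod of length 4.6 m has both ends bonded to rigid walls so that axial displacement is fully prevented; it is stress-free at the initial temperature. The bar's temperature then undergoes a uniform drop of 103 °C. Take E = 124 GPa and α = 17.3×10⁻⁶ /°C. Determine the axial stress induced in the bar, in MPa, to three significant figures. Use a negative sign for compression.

221 MPa

Free thermal expansion αLΔT = 17.3e-6 · 4600 · -103 = -8.197 mm.
The walls impose strain ε = −(-8.197)/4600 = 1.7819e-03; σ = Eε = 124000 · 1.7819e-03 = 221 MPa.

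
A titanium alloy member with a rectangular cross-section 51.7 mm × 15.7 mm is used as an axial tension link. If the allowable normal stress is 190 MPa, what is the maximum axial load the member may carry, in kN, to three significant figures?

A = 811.7 mm².
P_max = σ_allow · A = 190 · 811.7 = 154200 N = 154.2 kN.

154 kN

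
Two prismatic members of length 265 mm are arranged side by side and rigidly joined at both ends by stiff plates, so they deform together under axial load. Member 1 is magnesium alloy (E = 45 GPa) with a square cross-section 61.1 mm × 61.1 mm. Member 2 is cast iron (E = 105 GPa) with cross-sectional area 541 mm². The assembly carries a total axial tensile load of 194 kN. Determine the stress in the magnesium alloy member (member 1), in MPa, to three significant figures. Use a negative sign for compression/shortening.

38.8 MPa

A_1 = 3733 mm².
Equal strain + equilibrium ⇒ each member carries load in proportion to AE: A₁E₁ = 168000000 N, A₂E₂ = 56800000 N, ΣAE = 224800000 N.
σ₁ = P·E₁/ΣAE = 194000·45000/224800000 = 38.83 MPa.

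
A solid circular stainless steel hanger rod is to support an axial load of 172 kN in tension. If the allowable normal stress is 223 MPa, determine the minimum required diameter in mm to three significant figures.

Required area A ≥ P/σ_allow = 172000/223 = 771.3 mm².
For a solid circular section, d ≥ √(4A/π) = 31.34 mm.

31.3 mm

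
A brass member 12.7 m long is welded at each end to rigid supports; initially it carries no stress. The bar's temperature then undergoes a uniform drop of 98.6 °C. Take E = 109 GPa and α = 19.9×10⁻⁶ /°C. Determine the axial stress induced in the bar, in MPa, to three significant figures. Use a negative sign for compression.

Free thermal expansion αLΔT = 19.9e-6 · 12700 · -98.6 = -24.92 mm.
The walls impose strain ε = −(-24.92)/12700 = 1.9621e-03; σ = Eε = 109000 · 1.9621e-03 = 213.9 MPa.

214 MPa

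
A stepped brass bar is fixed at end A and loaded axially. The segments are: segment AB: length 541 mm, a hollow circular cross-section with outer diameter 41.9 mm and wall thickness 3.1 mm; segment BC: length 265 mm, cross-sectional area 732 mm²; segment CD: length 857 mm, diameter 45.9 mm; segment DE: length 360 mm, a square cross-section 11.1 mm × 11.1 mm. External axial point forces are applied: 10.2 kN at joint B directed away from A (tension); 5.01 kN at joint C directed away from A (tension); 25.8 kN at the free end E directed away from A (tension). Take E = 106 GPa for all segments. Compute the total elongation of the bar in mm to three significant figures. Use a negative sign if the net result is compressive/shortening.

Internal axial forces (sectioning from the free end, tension +): N_DE = 25.8 kN, N_CD = 25.8 kN, N_BC = 30.81 kN, N_AB = 41.01 kN.
A_AB = 377.9 mm².
A_CD = 1655 mm².
A_DE = 123.2 mm².
δ_AB = 41010·541/(377.9·106000) = 0.5539 mm
δ_BC = 30810·265/(732·106000) = 0.1052 mm
δ_CD = 25800·857/(1655·106000) = 0.1261 mm
δ_DE = 25800·360/(123.2·106000) = 0.7112 mm
δ = Σδ_i = 1.496 mm.

1.50 mm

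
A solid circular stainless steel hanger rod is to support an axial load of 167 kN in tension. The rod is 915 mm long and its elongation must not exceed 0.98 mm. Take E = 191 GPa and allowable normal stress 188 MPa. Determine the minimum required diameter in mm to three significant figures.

33.6 mm

Required area A ≥ P/σ_allow = 167000/188 = 888.3 mm².
For a solid circular section, d ≥ √(4A/π) = 33.63 mm.
Elongation limit: A ≥ PL/(Eδ_allow) = 167000·915/(191000·0.98) = 816.4 mm² ⇒ d ≥ 32.24 mm.
The stress limit governs.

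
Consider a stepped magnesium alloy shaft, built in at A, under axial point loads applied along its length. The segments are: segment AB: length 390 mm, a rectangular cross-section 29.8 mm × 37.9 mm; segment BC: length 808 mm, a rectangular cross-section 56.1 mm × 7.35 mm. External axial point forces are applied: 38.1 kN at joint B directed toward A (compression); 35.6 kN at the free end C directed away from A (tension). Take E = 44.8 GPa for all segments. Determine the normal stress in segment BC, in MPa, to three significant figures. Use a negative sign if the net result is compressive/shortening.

Internal axial forces (sectioning from the free end, tension +): N_BC = 35.6 kN, N_AB = -2.5 kN.
A_BC = 412.3 mm².
σ_BC = N_BC/A_BC = 35600/412.3 = 86.34 MPa.

86.3 MPa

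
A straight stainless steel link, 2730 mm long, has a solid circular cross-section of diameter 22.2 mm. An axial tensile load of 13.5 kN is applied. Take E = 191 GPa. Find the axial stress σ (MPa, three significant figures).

A = 387.1 mm².
σ = N/A = 13500/387.1 = 34.88 MPa.

34.9 MPa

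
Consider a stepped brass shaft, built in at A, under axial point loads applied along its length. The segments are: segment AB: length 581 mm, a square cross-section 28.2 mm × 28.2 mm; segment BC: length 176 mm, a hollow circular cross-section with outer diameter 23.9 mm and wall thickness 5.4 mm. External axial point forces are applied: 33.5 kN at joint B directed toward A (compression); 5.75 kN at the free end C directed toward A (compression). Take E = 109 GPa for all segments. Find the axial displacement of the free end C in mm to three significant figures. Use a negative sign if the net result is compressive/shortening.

-0.293 mm

Internal axial forces (sectioning from the free end, tension +): N_BC = -5.75 kN, N_AB = -39.25 kN.
A_AB = 795.2 mm².
A_BC = 313.8 mm².
δ_AB = -39250·581/(795.2·109000) = -0.2631 mm
δ_BC = -5750·176/(313.8·109000) = -0.02958 mm
δ = Σδ_i = -0.2927 mm.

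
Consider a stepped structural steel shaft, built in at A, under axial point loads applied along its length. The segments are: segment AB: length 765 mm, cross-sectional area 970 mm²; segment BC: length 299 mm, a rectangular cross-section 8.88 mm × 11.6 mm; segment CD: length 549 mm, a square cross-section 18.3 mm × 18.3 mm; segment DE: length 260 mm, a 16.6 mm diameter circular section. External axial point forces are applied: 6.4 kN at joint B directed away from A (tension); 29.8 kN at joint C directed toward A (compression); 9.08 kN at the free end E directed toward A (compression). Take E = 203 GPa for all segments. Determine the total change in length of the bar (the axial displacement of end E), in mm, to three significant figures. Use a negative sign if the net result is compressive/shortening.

-0.809 mm

Internal axial forces (sectioning from the free end, tension +): N_DE = -9.08 kN, N_CD = -9.08 kN, N_BC = -38.88 kN, N_AB = -32.48 kN.
A_BC = 103 mm².
A_CD = 334.9 mm².
A_DE = 216.4 mm².
δ_AB = -32480·765/(970·203000) = -0.1262 mm
δ_BC = -38880·299/(103·203000) = -0.5559 mm
δ_CD = -9080·549/(334.9·203000) = -0.07333 mm
δ_DE = -9080·260/(216.4·203000) = -0.05373 mm
δ = Σδ_i = -0.8092 mm.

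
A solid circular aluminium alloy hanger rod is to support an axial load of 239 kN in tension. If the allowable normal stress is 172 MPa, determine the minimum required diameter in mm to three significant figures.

Required area A ≥ P/σ_allow = 239000/172 = 1390 mm².
For a solid circular section, d ≥ √(4A/π) = 42.06 mm.

42.1 mm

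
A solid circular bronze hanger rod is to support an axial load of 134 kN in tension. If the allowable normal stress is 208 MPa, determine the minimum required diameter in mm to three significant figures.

Required area A ≥ P/σ_allow = 134000/208 = 644.2 mm².
For a solid circular section, d ≥ √(4A/π) = 28.64 mm.

28.6 mm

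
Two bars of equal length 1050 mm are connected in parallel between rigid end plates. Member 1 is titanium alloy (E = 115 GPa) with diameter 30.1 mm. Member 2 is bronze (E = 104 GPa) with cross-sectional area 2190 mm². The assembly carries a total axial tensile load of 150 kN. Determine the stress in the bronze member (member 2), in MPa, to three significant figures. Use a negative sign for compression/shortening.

50.4 MPa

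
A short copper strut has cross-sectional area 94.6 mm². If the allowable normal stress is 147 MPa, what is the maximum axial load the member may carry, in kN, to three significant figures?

P_max = σ_allow · A = 147 · 94.6 = 13910 N = 13.91 kN.

13.9 kN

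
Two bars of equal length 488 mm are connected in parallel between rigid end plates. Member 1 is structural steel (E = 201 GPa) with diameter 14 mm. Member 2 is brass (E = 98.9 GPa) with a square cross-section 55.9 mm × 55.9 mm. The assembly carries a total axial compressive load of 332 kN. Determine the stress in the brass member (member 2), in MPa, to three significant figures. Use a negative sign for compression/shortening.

-96.6 MPa

A_1 = 153.9 mm².
A_2 = 3125 mm².
Equal strain + equilibrium ⇒ each member carries load in proportion to AE: A₁E₁ = 30940000 N, A₂E₂ = 309000000 N, ΣAE = 340000000 N.
σ₂ = P·E₂/ΣAE = -332000·98900/340000000 = -96.58 MPa.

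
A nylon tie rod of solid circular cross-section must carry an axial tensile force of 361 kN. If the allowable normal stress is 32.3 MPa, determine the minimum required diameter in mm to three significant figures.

119 mm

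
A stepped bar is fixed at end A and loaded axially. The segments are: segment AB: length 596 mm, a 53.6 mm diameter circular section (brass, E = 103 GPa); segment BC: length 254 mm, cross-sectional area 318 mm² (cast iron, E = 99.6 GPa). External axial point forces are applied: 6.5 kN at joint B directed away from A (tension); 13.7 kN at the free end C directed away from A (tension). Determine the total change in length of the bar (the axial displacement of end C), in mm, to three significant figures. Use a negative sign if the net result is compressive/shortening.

Internal axial forces (sectioning from the free end, tension +): N_BC = 13.7 kN, N_AB = 20.2 kN.
A_AB = 2256 mm².
δ_AB = 20200·596/(2256·103000) = 0.0518 mm
δ_BC = 13700·254/(318·99600) = 0.1099 mm
δ = Σδ_i = 0.1617 mm.

0.162 mm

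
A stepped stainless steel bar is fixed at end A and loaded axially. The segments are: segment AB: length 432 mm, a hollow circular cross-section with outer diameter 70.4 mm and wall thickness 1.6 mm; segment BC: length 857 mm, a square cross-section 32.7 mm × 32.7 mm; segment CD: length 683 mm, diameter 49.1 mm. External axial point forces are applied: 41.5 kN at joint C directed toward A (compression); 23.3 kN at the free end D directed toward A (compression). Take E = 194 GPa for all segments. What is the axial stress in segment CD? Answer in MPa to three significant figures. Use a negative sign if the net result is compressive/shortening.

-12.3 MPa

Internal axial forces (sectioning from the free end, tension +): N_CD = -23.3 kN, N_BC = -64.8 kN, N_AB = -64.8 kN.
A_CD = 1893 mm².
σ_CD = N_CD/A_CD = -23300/1893 = -12.31 MPa.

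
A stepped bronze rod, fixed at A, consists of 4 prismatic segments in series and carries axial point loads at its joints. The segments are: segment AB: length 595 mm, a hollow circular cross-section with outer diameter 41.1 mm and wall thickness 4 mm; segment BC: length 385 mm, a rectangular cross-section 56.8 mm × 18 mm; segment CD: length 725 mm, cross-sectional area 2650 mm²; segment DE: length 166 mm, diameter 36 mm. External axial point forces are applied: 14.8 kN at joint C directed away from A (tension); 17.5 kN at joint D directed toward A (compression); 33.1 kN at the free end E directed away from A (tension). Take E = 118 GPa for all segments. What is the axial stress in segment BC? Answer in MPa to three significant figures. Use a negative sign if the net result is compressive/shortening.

Internal axial forces (sectioning from the free end, tension +): N_DE = 33.1 kN, N_CD = 15.6 kN, N_BC = 30.4 kN, N_AB = 30.4 kN.
A_BC = 1022 mm².
σ_BC = N_BC/A_BC = 30400/1022 = 29.73 MPa.

29.7 MPa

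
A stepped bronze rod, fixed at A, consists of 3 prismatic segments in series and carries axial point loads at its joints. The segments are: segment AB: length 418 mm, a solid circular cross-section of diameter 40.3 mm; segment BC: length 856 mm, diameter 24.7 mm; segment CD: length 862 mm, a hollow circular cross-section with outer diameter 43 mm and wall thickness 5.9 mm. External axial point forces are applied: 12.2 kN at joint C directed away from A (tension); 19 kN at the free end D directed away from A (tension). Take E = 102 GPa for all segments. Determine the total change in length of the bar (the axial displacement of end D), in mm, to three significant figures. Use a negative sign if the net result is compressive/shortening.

0.880 mm

Internal axial forces (sectioning from the free end, tension +): N_CD = 19 kN, N_BC = 31.2 kN, N_AB = 31.2 kN.
A_AB = 1276 mm².
A_BC = 479.2 mm².
A_CD = 687.7 mm².
δ_AB = 31200·418/(1276·102000) = 0.1002 mm
δ_BC = 31200·856/(479.2·102000) = 0.5464 mm
δ_CD = 19000·862/(687.7·102000) = 0.2335 mm
δ = Σδ_i = 0.8802 mm.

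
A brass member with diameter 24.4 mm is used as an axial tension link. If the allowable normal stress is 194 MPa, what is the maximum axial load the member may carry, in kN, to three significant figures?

90.7 kN

A = 467.6 mm².
P_max = σ_allow · A = 194 · 467.6 = 90710 N = 90.71 kN.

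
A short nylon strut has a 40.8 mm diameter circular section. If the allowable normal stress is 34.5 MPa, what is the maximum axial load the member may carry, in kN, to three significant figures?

45.1 kN

A = 1307 mm².
P_max = σ_allow · A = 34.5 · 1307 = 45110 N = 45.11 kN.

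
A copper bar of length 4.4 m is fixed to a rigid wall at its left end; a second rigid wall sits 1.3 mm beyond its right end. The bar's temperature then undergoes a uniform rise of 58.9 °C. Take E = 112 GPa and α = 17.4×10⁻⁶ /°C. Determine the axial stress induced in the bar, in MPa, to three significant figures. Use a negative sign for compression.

-81.7 MPa

Free thermal expansion αLΔT = 17.4e-6 · 4400 · 58.9 = 4.509 mm.
The walls engage after the gap closes; constrained expansion = 4.509 − 1.3 = 3.209 mm.
The walls impose strain ε = −(3.209)/4400 = -7.2941e-04; σ = Eε = 112000 · -7.2941e-04 = -81.69 MPa.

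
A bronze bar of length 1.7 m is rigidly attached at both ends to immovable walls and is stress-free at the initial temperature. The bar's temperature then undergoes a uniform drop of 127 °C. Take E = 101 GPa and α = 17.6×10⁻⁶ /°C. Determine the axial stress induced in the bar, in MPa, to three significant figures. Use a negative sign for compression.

Free thermal expansion αLΔT = 17.6e-6 · 1700 · -127 = -3.8 mm.
The walls impose strain ε = −(-3.8)/1700 = 2.2352e-03; σ = Eε = 101000 · 2.2352e-03 = 225.8 MPa.

226 MPa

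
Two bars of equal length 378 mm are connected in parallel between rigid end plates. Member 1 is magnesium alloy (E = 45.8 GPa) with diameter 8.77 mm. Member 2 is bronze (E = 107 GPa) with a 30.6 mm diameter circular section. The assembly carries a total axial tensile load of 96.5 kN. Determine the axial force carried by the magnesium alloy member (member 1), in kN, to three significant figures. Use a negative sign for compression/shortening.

3.28 kN

A_1 = 60.41 mm².
A_2 = 735.4 mm².
Equal strain + equilibrium ⇒ each member carries load in proportion to AE: A₁E₁ = 2767000 N, A₂E₂ = 78690000 N, ΣAE = 81460000 N.
F₁ = P·A₁E₁/ΣAE = 96500·2767000/81460000 = 3278 N.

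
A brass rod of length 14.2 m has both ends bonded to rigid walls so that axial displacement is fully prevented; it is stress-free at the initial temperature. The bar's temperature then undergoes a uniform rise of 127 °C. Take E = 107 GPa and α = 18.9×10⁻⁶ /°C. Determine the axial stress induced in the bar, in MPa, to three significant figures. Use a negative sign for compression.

-257 MPa

Free thermal expansion αLΔT = 18.9e-6 · 14200 · 127 = 34.08 mm.
The walls impose strain ε = −(34.08)/14200 = -2.4003e-03; σ = Eε = 107000 · -2.4003e-03 = -256.8 MPa.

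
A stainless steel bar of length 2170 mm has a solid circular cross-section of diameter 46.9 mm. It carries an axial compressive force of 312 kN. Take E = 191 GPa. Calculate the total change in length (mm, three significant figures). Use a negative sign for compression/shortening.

-2.05 mm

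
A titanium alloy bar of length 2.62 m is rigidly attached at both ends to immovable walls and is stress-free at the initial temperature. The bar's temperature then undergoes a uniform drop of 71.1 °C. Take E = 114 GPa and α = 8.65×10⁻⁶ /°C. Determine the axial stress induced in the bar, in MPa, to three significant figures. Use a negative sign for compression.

70.1 MPa

Free thermal expansion αLΔT = 8.65e-6 · 2620 · -71.1 = -1.611 mm.
The walls impose strain ε = −(-1.611)/2620 = 6.1502e-04; σ = Eε = 114000 · 6.1502e-04 = 70.11 MPa.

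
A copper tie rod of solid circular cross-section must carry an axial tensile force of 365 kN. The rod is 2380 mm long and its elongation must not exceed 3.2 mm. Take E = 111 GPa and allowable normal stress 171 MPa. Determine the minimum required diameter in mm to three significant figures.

Required area A ≥ P/σ_allow = 365000/171 = 2135 mm².
For a solid circular section, d ≥ √(4A/π) = 52.13 mm.
Elongation limit: A ≥ PL/(Eδ_allow) = 365000·2380/(111000·3.2) = 2446 mm² ⇒ d ≥ 55.8 mm.
The elongation limit governs.

55.8 mm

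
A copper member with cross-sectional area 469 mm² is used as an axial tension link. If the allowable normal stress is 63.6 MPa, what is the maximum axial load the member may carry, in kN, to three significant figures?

P_max = σ_allow · A = 63.6 · 469 = 29830 N = 29.83 kN.

29.8 kN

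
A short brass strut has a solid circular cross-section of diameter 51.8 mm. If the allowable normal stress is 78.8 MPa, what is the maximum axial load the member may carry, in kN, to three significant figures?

A = 2107 mm².
P_max = σ_allow · A = 78.8 · 2107 = 166100 N = 166.1 kN.

166 kN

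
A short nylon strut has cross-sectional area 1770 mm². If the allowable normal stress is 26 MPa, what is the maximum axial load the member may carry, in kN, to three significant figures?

46.0 kN

P_max = σ_allow · A = 26 · 1770 = 46020 N = 46.02 kN.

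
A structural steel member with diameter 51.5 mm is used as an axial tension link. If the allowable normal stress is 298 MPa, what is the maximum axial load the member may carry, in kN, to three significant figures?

A = 2083 mm².
P_max = σ_allow · A = 298 · 2083 = 620800 N = 620.8 kN.

621 kN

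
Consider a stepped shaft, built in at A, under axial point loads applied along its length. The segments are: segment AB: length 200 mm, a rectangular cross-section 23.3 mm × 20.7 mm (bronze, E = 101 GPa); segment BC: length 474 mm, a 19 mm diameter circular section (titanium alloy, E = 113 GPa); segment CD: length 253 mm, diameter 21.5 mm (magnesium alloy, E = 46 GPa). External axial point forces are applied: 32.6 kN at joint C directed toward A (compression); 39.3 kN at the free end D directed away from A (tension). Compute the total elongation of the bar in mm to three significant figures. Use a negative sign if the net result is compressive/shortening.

Internal axial forces (sectioning from the free end, tension +): N_CD = 39.3 kN, N_BC = 6.7 kN, N_AB = 6.7 kN.
A_AB = 482.3 mm².
A_BC = 283.5 mm².
A_CD = 363.1 mm².
δ_AB = 6700·200/(482.3·101000) = 0.02751 mm
δ_BC = 6700·474/(283.5·113000) = 0.09912 mm
δ_CD = 39300·253/(363.1·46000) = 0.5954 mm
δ = Σδ_i = 0.722 mm.

0.722 mm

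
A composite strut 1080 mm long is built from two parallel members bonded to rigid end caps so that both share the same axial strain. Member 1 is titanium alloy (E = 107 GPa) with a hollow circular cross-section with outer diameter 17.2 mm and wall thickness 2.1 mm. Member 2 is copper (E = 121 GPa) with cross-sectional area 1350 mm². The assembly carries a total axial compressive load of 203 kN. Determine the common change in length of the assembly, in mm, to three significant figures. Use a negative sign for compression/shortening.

A_1 = 99.62 mm².
Equal strain + equilibrium ⇒ each member carries load in proportion to AE: A₁E₁ = 10660000 N, A₂E₂ = 163400000 N, ΣAE = 174000000 N.
δ = PL/ΣAE = -203000·1080/174000000 = -1.26 mm.

-1.26 mm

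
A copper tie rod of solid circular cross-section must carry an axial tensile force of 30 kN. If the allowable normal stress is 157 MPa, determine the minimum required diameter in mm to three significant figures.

15.6 mm

Required area A ≥ P/σ_allow = 30000/157 = 191.1 mm².
For a solid circular section, d ≥ √(4A/π) = 15.6 mm.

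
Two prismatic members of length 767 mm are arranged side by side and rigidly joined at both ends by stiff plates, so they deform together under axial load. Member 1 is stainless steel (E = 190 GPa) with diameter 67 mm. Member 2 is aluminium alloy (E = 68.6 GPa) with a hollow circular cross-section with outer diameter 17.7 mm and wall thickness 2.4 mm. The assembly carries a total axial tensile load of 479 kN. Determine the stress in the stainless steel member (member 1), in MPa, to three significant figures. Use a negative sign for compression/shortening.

134 MPa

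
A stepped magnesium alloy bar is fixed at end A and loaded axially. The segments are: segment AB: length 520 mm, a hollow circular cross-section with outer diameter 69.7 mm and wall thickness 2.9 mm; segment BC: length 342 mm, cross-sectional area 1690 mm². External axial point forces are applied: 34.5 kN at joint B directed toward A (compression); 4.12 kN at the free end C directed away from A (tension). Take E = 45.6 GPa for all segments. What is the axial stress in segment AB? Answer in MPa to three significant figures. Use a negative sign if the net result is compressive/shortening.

-49.9 MPa

Internal axial forces (sectioning from the free end, tension +): N_BC = 4.12 kN, N_AB = -30.38 kN.
A_AB = 608.6 mm².
σ_AB = N_AB/A_AB = -30380/608.6 = -49.92 MPa.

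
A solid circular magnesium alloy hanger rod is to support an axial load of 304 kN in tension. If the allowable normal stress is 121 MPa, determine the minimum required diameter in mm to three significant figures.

56.6 mm

Required area A ≥ P/σ_allow = 304000/121 = 2512 mm².
For a solid circular section, d ≥ √(4A/π) = 56.56 mm.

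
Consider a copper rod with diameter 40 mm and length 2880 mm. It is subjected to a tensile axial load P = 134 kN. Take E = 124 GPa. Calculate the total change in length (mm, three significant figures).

2.48 mm

A = 1257 mm².
δ_mech = NL/(AE) = 134000·2880/(1257·124000) = 2.477 mm.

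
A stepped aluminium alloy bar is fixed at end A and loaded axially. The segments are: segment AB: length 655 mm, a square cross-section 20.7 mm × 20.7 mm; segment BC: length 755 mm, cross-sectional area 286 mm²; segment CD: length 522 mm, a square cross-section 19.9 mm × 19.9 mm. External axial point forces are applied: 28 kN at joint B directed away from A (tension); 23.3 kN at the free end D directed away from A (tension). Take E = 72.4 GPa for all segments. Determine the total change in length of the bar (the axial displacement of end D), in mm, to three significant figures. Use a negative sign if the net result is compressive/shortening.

2.36 mm

Internal axial forces (sectioning from the free end, tension +): N_CD = 23.3 kN, N_BC = 23.3 kN, N_AB = 51.3 kN.
A_AB = 428.5 mm².
A_CD = 396 mm².
δ_AB = 51300·655/(428.5·72400) = 1.083 mm
δ_BC = 23300·755/(286·72400) = 0.8496 mm
δ_CD = 23300·522/(396·72400) = 0.4242 mm
δ = Σδ_i = 2.357 mm.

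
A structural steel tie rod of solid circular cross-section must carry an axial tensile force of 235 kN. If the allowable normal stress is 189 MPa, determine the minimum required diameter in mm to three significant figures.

Required area A ≥ P/σ_allow = 235000/189 = 1243 mm².
For a solid circular section, d ≥ √(4A/π) = 39.79 mm.

39.8 mm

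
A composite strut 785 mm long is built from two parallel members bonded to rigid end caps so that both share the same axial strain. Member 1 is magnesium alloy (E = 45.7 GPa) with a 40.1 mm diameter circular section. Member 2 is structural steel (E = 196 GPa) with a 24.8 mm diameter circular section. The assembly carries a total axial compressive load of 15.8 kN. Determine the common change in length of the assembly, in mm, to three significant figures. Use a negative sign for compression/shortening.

A_1 = 1263 mm².
A_2 = 483.1 mm².
Equal strain + equilibrium ⇒ each member carries load in proportion to AE: A₁E₁ = 57720000 N, A₂E₂ = 94680000 N, ΣAE = 152400000 N.
δ = PL/ΣAE = -15800·785/152400000 = -0.08139 mm.

-0.0814 mm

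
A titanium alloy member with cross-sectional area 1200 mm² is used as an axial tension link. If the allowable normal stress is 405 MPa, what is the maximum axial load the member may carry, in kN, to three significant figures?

486 kN

P_max = σ_allow · A = 405 · 1200 = 486000 N = 486 kN.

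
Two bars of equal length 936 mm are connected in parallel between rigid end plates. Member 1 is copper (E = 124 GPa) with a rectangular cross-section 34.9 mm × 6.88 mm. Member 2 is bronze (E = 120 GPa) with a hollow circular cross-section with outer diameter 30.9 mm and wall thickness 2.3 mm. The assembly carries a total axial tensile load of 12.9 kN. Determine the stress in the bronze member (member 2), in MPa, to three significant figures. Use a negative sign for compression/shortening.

28.4 MPa

A_1 = 240.1 mm².
A_2 = 206.7 mm².
Equal strain + equilibrium ⇒ each member carries load in proportion to AE: A₁E₁ = 29770000 N, A₂E₂ = 24800000 N, ΣAE = 54570000 N.
σ₂ = P·E₂/ΣAE = 12900·120000/54570000 = 28.37 MPa.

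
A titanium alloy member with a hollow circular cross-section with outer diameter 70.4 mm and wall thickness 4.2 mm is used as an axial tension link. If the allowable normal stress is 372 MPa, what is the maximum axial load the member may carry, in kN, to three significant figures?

325 kN

A = 873.5 mm².
P_max = σ_allow · A = 372 · 873.5 = 324900 N = 324.9 kN.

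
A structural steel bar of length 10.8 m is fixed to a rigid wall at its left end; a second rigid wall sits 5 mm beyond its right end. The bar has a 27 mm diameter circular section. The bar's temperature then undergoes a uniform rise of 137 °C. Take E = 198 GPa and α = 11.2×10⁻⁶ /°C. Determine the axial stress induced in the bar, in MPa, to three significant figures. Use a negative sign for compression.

-212 MPa

Free thermal expansion αLΔT = 11.2e-6 · 10800 · 137 = 16.57 mm.
The walls engage after the gap closes; constrained expansion = 16.57 − 5 = 11.57 mm.
The walls impose strain ε = −(11.57)/10800 = -1.0714e-03; σ = Eε = 198000 · -1.0714e-03 = -212.1 MPa.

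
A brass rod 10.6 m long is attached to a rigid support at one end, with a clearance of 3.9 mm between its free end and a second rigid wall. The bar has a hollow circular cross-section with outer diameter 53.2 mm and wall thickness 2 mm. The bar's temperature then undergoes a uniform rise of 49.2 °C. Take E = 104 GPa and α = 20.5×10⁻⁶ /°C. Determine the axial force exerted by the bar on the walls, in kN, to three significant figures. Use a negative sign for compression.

-21.4 kN

Free thermal expansion αLΔT = 20.5e-6 · 10600 · 49.2 = 10.69 mm.
The walls engage after the gap closes; constrained expansion = 10.69 − 3.9 = 6.791 mm.
The walls impose strain ε = −(6.791)/10600 = -6.4068e-04; σ = Eε = 104000 · -6.4068e-04 = -66.63 MPa.
Wall reaction R = σ·A = -66.63·321.7 = -21430 N = -21.43 kN.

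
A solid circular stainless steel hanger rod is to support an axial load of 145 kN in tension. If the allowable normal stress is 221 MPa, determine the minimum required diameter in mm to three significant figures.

Required area A ≥ P/σ_allow = 145000/221 = 656.1 mm².
For a solid circular section, d ≥ √(4A/π) = 28.9 mm.

28.9 mm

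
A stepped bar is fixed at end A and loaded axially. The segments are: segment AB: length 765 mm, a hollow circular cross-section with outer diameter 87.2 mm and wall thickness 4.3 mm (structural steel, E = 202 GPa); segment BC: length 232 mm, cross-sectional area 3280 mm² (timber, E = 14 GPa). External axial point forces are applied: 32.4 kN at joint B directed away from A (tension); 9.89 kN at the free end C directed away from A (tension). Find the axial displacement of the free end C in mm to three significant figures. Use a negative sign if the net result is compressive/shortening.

0.193 mm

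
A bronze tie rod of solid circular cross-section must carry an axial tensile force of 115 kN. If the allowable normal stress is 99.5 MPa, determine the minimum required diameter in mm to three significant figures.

Required area A ≥ P/σ_allow = 115000/99.5 = 1156 mm².
For a solid circular section, d ≥ √(4A/π) = 38.36 mm.

38.4 mm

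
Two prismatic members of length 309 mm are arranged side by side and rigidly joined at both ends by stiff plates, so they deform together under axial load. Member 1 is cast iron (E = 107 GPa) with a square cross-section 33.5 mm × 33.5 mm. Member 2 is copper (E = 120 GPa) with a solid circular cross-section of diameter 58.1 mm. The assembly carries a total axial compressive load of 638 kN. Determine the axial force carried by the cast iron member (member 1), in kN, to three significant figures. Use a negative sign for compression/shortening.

A_1 = 1122 mm².
A_2 = 2651 mm².
Equal strain + equilibrium ⇒ each member carries load in proportion to AE: A₁E₁ = 120100000 N, A₂E₂ = 318100000 N, ΣAE = 438200000 N.
F₁ = P·A₁E₁/ΣAE = -638000·120100000/438200000 = -174800 N.

-175 kN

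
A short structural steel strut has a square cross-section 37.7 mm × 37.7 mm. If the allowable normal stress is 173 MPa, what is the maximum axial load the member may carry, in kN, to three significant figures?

246 kN

A = 1421 mm².
P_max = σ_allow · A = 173 · 1421 = 245900 N = 245.9 kN.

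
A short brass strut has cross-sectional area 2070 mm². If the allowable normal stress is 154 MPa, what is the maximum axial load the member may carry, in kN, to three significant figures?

P_max = σ_allow · A = 154 · 2070 = 318800 N = 318.8 kN.

319 kN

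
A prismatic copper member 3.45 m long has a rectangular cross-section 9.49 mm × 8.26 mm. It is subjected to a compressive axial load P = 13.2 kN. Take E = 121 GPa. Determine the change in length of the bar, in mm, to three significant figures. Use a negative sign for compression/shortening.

-4.80 mm

A = 78.39 mm².
δ_mech = NL/(AE) = -13200·3450/(78.39·121000) = -4.801 mm.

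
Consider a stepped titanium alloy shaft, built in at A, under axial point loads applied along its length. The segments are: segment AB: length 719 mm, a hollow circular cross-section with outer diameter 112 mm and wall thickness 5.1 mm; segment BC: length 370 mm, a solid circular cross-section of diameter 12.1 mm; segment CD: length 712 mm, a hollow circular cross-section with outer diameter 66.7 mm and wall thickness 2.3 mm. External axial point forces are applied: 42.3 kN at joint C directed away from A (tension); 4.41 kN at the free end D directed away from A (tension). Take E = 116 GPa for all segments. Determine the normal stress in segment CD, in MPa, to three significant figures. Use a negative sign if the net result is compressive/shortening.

Internal axial forces (sectioning from the free end, tension +): N_CD = 4.41 kN, N_BC = 46.71 kN, N_AB = 46.71 kN.
A_CD = 465.3 mm².
σ_CD = N_CD/A_CD = 4410/465.3 = 9.477 MPa.

9.48 MPa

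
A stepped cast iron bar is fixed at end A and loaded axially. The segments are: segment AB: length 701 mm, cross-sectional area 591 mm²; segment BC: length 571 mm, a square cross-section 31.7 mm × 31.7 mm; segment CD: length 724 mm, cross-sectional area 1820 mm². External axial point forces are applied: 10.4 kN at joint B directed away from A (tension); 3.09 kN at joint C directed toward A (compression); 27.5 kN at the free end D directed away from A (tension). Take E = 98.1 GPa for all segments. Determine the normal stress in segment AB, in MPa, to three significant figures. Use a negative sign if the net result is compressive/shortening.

Internal axial forces (sectioning from the free end, tension +): N_CD = 27.5 kN, N_BC = 24.41 kN, N_AB = 34.81 kN.
σ_AB = N_AB/A_AB = 34810/591 = 58.9 MPa.

58.9 MPa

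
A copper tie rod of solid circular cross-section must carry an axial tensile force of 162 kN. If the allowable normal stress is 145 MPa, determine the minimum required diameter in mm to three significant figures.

37.7 mm

Required area A ≥ P/σ_allow = 162000/145 = 1117 mm².
For a solid circular section, d ≥ √(4A/π) = 37.72 mm.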